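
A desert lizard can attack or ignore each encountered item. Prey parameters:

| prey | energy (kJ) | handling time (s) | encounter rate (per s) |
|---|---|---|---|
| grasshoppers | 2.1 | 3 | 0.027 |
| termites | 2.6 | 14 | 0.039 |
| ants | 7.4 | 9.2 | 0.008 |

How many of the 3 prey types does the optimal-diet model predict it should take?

3

Profitabilities (E/h, kJ/s): ants 0.804, grasshoppers 0.7, termites 0.186. Add prey in this order while the next type's profitability exceeds the intake rate on those already taken.
Rate on top 1: 0.05514. grasshoppers: 0.7 > 0.05514 → include.
Rate on top 2: 0.1004. termites: 0.186 > 0.1004 → include.
Optimal diet: ants, grasshoppers, termites — 3 of 3 types.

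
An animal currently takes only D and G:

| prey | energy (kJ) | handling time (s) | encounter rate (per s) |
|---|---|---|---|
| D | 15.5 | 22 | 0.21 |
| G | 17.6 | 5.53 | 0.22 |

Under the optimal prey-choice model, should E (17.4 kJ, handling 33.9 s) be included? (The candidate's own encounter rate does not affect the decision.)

Intake rate on the current diet: R = (0.21×15.5 + 0.22×17.6) / (1 + 0.21×22 + 0.22×5.53) = 7.127/6.837 = 1.042 kJ/s.
Profitability of E: 17.4/33.9 = 0.5133 kJ/s.
0.5133 < 1.042, so adding E would lower the average — exclude it.

No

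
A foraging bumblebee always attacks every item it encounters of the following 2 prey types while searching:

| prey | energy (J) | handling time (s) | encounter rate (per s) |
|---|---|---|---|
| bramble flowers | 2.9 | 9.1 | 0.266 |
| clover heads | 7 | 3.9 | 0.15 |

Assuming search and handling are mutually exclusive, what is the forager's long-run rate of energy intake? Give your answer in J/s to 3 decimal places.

R = (0.266×2.9 + 0.15×7) / (1 + 0.266×9.1 + 0.15×3.9) = 1.821/4.006 = 0.4547 J/s.

0.455 J/s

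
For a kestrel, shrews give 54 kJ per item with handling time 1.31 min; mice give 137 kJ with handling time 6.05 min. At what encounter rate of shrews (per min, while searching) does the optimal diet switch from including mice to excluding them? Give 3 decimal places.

0.931 per min

The zero-one rule: include mice iff E₂/h₂ > λE₁/(1+λh₁). Equality gives the switch point.
λE₁h₂ = E₂ + λE₂h₁ ⇒ λ = E₂/(E₁h₂ − E₂h₁) = 137/(326.7 − 179.5) = 0.9305 per min.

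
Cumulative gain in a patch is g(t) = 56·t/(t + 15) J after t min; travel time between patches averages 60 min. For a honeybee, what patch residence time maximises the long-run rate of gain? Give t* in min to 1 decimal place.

30.0 min

By the marginal value theorem, leave when the instantaneous gain rate g'(t) equals the habitat-wide average g(t)/(T + t).
g'(t) = 56·15/(t + 15)². Setting 56·15/(t+15)² = 56t/[(t+15)(60+t)] gives 15(60+t) = t(t+15), so t² = 15×60 = 900.
t* = √900 = 30 min.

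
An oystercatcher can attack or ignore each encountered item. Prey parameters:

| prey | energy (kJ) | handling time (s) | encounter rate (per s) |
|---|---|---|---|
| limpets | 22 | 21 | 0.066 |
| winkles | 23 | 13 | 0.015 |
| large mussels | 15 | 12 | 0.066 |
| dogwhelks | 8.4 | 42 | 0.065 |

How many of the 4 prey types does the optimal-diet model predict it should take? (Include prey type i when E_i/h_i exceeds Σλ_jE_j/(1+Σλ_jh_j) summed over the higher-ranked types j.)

Rank by E/h (kJ/s): winkles 1.77, large mussels 1.25, limpets 1.05, dogwhelks 0.2. Include each in turn until the next type's E/h falls below the running intake rate.
Rate on top 1: 0.2887. large mussels: 1.25 > 0.2887 → include.
Rate on top 2: 0.6719. limpets: 1.05 > 0.6719 → include.
Rate on top 3: 0.8263. dogwhelks: 0.2 < 0.8263 → exclude; stop.
Optimal diet: winkles, large mussels, limpets — 3 of 4 types.

3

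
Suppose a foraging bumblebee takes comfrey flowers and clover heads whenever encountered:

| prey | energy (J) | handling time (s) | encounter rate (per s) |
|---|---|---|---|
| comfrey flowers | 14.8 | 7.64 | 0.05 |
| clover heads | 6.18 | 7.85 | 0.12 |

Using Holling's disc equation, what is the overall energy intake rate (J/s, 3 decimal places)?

0.638 J/s

R = Σλ_iE_i / (1 + Σλ_ih_i)
Numerator: 0.05×14.8 + 0.12×6.18 = 1.482
Denominator: 1 + 0.05×7.64 + 0.12×7.85 = 2.324
R = 1.482/2.324 = 0.6375 J/s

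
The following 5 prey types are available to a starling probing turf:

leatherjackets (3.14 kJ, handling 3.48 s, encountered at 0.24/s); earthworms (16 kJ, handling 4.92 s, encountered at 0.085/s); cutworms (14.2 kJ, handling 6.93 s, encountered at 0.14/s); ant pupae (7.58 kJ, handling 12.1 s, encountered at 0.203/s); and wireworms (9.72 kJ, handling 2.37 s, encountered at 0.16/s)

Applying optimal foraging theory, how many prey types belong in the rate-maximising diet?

3

E/h in descending order: wireworms 4.1, earthworms 3.25, cutworms 2.05, leatherjackets 0.902, ant pupae 0.626 kJ/s. The optimal diet is the largest prefix of this list for which every included type satisfies E_i/h_i > R on the types above it.
Rate on top 1: 1.128. earthworms: 3.25 > 1.128 → include.
Rate on top 2: 1.622. cutworms: 2.05 > 1.622 → include.
Rate on top 3: 1.772. leatherjackets: 0.902 < 1.772 → exclude; stop.
Optimal diet: wireworms, earthworms, cutworms — 3 of 5 types.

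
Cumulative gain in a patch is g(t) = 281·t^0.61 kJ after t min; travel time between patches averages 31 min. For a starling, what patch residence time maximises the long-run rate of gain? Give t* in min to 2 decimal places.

48.49 min

Maximise g(t)/(T+t): set derivative to zero → g'(t)(T+t) = g(t).
g'(t) = 0.61·281·t^-0.39. Setting 0.61·281·t^-0.39 = 281·t^0.61/(31+t) gives 0.61(31+t) = t, so 0.39·t = 0.61×31.
t* = 0.61×31/0.39 = 48.49 min.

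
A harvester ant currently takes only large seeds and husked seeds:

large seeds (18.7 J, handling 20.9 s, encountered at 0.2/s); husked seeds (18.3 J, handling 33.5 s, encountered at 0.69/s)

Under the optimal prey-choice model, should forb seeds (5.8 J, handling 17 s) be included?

Intake rate on the current diet: R = (0.2×18.7 + 0.69×18.3) / (1 + 0.2×20.9 + 0.69×33.5) = 16.37/28.29 = 0.5784 J/s.
forb seeds: E/h = 5.8/17 = 0.3412 J/s.
Since 0.3412 < R, time spent handling forb seeds is better spent searching.

No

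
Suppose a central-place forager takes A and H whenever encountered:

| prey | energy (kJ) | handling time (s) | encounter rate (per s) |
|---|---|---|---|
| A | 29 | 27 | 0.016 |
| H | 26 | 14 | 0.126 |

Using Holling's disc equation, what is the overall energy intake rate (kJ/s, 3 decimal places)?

R = (0.016×29 + 0.126×26) / (1 + 0.016×27 + 0.126×14) = 3.74/3.196 = 1.17 kJ/s.

1.170 kJ/s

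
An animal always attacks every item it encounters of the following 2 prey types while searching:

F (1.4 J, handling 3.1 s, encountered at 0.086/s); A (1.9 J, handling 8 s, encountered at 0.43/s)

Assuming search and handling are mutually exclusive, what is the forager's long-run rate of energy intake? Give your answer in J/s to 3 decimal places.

Energy encountered per unit search time: 0.086×1.4 + 0.43×1.9 = 0.9374 J/s.
Handling time per unit search time: 0.086×3.1 + 0.43×8 = 3.707.
Rate = 0.9374/(1 + 3.707) = 0.1992 J/s.

0.199 J/s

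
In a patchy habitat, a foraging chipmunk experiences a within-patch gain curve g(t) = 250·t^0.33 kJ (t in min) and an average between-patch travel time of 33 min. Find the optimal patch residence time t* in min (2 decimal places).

Maximise g(t)/(T+t): set derivative to zero → g'(t)(T+t) = g(t).
g'(t) = 0.33·250·t^-0.67. Setting 0.33·250·t^-0.67 = 250·t^0.33/(33+t) gives 0.33(33+t) = t, so 0.67·t = 0.33×33.
t* = 0.33×33/0.67 = 16.25 min.

16.25 min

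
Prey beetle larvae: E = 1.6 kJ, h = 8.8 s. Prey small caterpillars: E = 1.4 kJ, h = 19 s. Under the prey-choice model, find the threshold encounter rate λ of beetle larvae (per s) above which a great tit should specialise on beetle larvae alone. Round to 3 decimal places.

At the threshold, the rate on beetle larvae alone equals the profitability of small caterpillars: λ·1.6/(1 + λ·8.8) = 1.4/19 = 0.07368.
Rearranging, λ(1.6 − 0.07368×8.8) = 0.07368, so λ = 0.07368/0.9516 = 0.07743 per s.

0.077 per s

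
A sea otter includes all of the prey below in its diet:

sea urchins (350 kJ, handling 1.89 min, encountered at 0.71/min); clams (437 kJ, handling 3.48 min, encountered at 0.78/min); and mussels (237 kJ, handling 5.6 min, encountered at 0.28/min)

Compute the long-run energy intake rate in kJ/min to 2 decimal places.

R = (0.71×350 + 0.78×437 + 0.28×237) / (1 + 0.71×1.89 + 0.78×3.48 + 0.28×5.6) = 655.7/6.624 = 98.99 kJ/min.

98.99 kJ/min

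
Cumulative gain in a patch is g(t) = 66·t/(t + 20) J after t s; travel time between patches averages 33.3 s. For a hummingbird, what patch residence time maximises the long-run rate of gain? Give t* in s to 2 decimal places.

25.81 s

Optimal t* satisfies g'(t*) = g(t*)/(T + t*).
g'(t) = 66·20/(t + 20)². Setting 66·20/(t+20)² = 66t/[(t+20)(33.3+t)] gives 20(33.3+t) = t(t+20), so t² = 20×33.3 = 666.
t* = √666 = 25.81 s.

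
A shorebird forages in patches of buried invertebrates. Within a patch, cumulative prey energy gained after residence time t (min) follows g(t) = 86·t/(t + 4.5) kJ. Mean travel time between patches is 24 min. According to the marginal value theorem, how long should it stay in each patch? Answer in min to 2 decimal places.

10.39 min

By the marginal value theorem, leave when the instantaneous gain rate g'(t) equals the habitat-wide average g(t)/(T + t).
g'(t) = 86·4.5/(t + 4.5)². Setting 86·4.5/(t+4.5)² = 86t/[(t+4.5)(24+t)] gives 4.5(24+t) = t(t+4.5), so t² = 4.5×24 = 108.
t* = √108 = 10.39 min.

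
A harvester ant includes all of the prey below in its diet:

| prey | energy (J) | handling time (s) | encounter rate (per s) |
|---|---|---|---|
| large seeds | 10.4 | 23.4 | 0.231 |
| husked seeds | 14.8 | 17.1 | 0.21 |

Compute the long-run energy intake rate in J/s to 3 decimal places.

R = Σλ_iE_i / (1 + Σλ_ih_i)
Numerator: 0.231×10.4 + 0.21×14.8 = 5.51
Denominator: 1 + 0.231×23.4 + 0.21×17.1 = 9.996
R = 5.51/9.996 = 0.5512 J/s

0.551 J/s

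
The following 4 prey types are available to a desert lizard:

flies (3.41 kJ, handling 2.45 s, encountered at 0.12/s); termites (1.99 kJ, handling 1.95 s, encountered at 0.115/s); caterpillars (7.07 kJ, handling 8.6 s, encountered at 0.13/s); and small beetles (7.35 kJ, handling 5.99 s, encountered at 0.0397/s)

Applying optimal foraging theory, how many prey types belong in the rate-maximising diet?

4

Rank by E/h (kJ/s): flies 1.39, small beetles 1.23, termites 1.02, caterpillars 0.822. Include each in turn until the next type's E/h falls below the running intake rate.
Rate on top 1: 0.3162. small beetles: 1.23 > 0.3162 → include.
Rate on top 2: 0.4576. termites: 1.02 > 0.4576 → include.
Rate on top 3: 0.5295. caterpillars: 0.822 > 0.5295 → include.
Optimal diet: flies, small beetles, termites, caterpillars — 4 of 4 types.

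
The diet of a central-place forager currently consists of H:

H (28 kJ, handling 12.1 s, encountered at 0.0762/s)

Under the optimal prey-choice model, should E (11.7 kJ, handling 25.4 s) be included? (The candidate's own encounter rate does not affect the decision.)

No

Current rate: (0.0762×28)/(1 + 0.0762×12.1) = 1.11 kJ/s.
E: E/h = 11.7/25.4 = 0.4606 kJ/s.
Since 0.4606 < R, time spent handling E is better spent searching.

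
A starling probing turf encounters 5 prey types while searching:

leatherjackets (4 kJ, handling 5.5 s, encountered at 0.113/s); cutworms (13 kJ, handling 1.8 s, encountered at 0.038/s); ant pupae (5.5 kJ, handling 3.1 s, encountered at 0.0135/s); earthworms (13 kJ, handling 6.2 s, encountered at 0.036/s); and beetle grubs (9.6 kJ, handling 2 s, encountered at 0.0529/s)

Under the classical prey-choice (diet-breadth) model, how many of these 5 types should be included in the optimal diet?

Rank by E/h (kJ/s): cutworms 7.22, beetle grubs 4.8, earthworms 2.1, ant pupae 1.77, leatherjackets 0.727. Include each in turn until the next type's E/h falls below the running intake rate.
Rate on top 1: 0.4624. beetle grubs: 4.8 > 0.4624 → include.
Rate on top 2: 0.8532. earthworms: 2.1 > 0.8532 → include.
Rate on top 3: 1.052. ant pupae: 1.77 > 1.052 → include.
Rate on top 4: 1.073. leatherjackets: 0.727 < 1.073 → exclude; stop.
Optimal diet: cutworms, beetle grubs, earthworms, ant pupae — 4 of 5 types.

4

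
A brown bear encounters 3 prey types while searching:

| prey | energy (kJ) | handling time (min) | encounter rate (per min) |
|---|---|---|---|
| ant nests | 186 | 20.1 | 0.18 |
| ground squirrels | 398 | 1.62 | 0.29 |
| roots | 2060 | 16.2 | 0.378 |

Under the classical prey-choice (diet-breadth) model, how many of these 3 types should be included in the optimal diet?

2

Rank by E/h (kJ/min): ground squirrels 246, roots 127, ant nests 9.25. Include each in turn until the next type's E/h falls below the running intake rate.
Rate on top 1: 78.53. roots: 127 > 78.53 → include.
Rate on top 2: 117.7. ant nests: 9.25 < 117.7 → exclude; stop.
Optimal diet: ground squirrels, roots — 2 of 3 types.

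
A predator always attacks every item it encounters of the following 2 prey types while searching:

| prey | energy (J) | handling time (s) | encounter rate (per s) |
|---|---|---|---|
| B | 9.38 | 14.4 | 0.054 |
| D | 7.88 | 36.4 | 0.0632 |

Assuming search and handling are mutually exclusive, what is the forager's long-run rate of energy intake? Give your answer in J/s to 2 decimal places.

R = Σλ_iE_i / (1 + Σλ_ih_i)
Numerator: 0.054×9.38 + 0.0632×7.88 = 1.005
Denominator: 1 + 0.054×14.4 + 0.0632×36.4 = 4.078
R = 1.005/4.078 = 0.2463 J/s

0.25 J/s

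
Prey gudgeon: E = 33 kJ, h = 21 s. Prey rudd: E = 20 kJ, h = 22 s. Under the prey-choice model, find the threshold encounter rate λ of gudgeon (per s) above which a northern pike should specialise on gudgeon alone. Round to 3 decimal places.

At the threshold, the rate on gudgeon alone equals the profitability of rudd: λ·33/(1 + λ·21) = 20/22 = 0.9091.
Rearranging, λ(33 − 0.9091×21) = 0.9091, so λ = 0.9091/13.91 = 0.06536 per s.

0.065 per s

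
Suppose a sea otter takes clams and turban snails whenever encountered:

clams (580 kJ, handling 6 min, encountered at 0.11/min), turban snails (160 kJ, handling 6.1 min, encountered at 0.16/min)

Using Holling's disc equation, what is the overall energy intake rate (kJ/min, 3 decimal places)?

33.915 kJ/min

Energy encountered per unit search time: 0.11×580 + 0.16×160 = 89.4 kJ/min.
Handling time per unit search time: 0.11×6 + 0.16×6.1 = 1.636.
Rate = 89.4/(1 + 1.636) = 33.92 kJ/min.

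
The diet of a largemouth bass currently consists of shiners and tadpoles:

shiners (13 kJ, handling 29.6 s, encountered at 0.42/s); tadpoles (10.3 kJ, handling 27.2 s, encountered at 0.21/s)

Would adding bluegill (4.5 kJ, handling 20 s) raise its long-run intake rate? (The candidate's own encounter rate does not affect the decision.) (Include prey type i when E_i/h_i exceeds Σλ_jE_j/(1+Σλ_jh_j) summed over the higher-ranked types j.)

No

Intake rate on the current diet: R = (0.42×13 + 0.21×10.3) / (1 + 0.42×29.6 + 0.21×27.2) = 7.623/19.14 = 0.3982 kJ/s.
Profitability of bluegill: 4.5/20 = 0.225 kJ/s.
0.225 < 0.3982, so adding bluegill would lower the average — exclude it.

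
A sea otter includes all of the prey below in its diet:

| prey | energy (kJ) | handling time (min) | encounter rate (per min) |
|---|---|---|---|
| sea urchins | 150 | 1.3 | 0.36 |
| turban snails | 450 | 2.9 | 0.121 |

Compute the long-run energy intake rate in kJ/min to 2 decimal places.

59.62 kJ/min

R = Σλ_iE_i / (1 + Σλ_ih_i)
Numerator: 0.36×150 + 0.121×450 = 108.4
Denominator: 1 + 0.36×1.3 + 0.121×2.9 = 1.819
R = 108.4/1.819 = 59.62 kJ/min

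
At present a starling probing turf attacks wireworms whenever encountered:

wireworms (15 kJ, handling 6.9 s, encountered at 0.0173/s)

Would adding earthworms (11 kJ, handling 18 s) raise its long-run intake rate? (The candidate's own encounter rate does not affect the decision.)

On wireworms alone, R = ΣλE/(1+Σλh) = 0.2595/1.119 = 0.2318 kJ/s.
earthworms: E/h = 11/18 = 0.6111 kJ/s.
0.6111 > 0.2318, so adding earthworms raises the average — include it.

Yes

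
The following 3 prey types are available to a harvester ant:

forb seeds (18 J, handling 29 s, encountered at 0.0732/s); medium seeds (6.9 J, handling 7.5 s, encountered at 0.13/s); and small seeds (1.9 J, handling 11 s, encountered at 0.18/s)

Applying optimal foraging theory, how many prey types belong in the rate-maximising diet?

2

Profitabilities (E/h, J/s): medium seeds 0.92, forb seeds 0.621, small seeds 0.173. Add prey in this order while the next type's profitability exceeds the intake rate on those already taken.
Rate on top 1: 0.4542. forb seeds: 0.621 > 0.4542 → include.
Rate on top 2: 0.5404. small seeds: 0.173 < 0.5404 → exclude; stop.
Optimal diet: medium seeds, forb seeds — 2 of 3 types.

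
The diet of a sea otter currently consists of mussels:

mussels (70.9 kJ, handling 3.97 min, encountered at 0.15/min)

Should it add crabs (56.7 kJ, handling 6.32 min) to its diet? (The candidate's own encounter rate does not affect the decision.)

Yes

Current rate: (0.15×70.9)/(1 + 0.15×3.97) = 6.666 kJ/min.
crabs: E/h = 56.7/6.32 = 8.972 kJ/min.
Since 8.972 > R, including crabs increases the long-run rate.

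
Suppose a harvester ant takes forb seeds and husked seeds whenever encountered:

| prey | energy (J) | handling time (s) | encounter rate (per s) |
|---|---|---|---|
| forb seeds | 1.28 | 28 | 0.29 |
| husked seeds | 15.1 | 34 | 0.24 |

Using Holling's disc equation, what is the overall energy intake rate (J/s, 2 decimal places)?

0.23 J/s

R = (0.29×1.28 + 0.24×15.1) / (1 + 0.29×28 + 0.24×34) = 3.995/17.28 = 0.2312 J/s.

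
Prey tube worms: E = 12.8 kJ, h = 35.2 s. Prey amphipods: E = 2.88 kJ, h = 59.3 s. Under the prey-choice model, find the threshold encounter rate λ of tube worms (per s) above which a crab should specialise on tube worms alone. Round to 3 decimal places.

0.004 per s

The zero-one rule: include amphipods iff E₂/h₂ > λE₁/(1+λh₁). Equality gives the switch point.
λE₁h₂ = E₂ + λE₂h₁ ⇒ λ = E₂/(E₁h₂ − E₂h₁) = 2.88/(759 − 101.4) = 0.004379 per s.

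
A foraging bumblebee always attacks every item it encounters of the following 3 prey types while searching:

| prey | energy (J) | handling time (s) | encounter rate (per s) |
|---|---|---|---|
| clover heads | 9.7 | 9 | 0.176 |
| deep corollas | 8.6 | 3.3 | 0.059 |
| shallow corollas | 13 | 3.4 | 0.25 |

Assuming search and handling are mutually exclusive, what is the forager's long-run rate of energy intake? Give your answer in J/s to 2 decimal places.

1.51 J/s

Energy encountered per unit search time: 0.176×9.7 + 0.059×8.6 + 0.25×13 = 5.465 J/s.
Handling time per unit search time: 0.176×9 + 0.059×3.3 + 0.25×3.4 = 2.629.
Rate = 5.465/(1 + 2.629) = 1.506 J/s.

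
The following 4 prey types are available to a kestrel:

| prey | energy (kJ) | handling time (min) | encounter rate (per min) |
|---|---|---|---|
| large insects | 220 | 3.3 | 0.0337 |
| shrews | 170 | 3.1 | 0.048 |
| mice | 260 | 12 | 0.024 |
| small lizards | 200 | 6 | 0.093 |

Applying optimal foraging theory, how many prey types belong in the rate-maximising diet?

Rank by E/h (kJ/min): large insects 66.7, shrews 54.8, small lizards 33.3, mice 21.7. Include each in turn until the next type's E/h falls below the running intake rate.
Rate on top 1: 6.672. shrews: 54.8 > 6.672 → include.
Rate on top 2: 12.36. small lizards: 33.3 > 12.36 → include.
Rate on top 3: 18.8. mice: 21.7 > 18.8 → include.
Optimal diet: large insects, shrews, small lizards, mice — 4 of 4 types.

4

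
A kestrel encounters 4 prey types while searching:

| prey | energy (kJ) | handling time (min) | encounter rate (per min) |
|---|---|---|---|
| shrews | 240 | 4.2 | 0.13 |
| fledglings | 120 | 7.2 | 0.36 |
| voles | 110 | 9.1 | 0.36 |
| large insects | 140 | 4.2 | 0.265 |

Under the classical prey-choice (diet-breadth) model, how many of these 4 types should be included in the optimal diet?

2

Profitabilities (E/h, kJ/min): shrews 57.1, large insects 33.3, fledglings 16.7, voles 12.1. Add prey in this order while the next type's profitability exceeds the intake rate on those already taken.
Rate on top 1: 20.18. large insects: 33.3 > 20.18 → include.
Rate on top 2: 25.69. fledglings: 16.7 < 25.69 → exclude; stop.
Optimal diet: shrews, large insects — 2 of 4 types.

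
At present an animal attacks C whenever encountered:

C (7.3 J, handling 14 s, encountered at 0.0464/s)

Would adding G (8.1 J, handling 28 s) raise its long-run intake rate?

On C alone, R = ΣλE/(1+Σλh) = 0.3387/1.65 = 0.2053 J/s.
Profitability of G: 8.1/28 = 0.2893 J/s.
0.2893 > 0.2053, so adding G raises the average — include it.

Yes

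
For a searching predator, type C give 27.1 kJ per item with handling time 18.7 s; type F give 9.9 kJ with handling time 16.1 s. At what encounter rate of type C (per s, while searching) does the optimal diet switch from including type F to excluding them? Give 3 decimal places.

The zero-one rule: include type F iff E₂/h₂ > λE₁/(1+λh₁). Equality gives the switch point.
λE₁h₂ = E₂ + λE₂h₁ ⇒ λ = E₂/(E₁h₂ − E₂h₁) = 9.9/(436.3 − 185.1) = 0.03941 per s.

0.039 per s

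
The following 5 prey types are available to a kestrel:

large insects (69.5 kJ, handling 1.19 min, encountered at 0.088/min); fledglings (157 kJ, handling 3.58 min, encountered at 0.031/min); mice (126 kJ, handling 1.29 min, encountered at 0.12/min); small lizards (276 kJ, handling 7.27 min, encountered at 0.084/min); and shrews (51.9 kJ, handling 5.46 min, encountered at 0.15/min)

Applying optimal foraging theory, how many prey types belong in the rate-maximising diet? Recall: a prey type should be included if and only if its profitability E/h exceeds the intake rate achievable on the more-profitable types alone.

4

E/h in descending order: mice 97.7, large insects 58.4, fledglings 43.9, small lizards 38, shrews 9.51 kJ/min. The optimal diet is the largest prefix of this list for which every included type satisfies E_i/h_i > R on the types above it.
Rate on top 1: 13.09. large insects: 58.4 > 13.09 → include.
Rate on top 2: 16.86. fledglings: 43.9 > 16.86 → include.
Rate on top 3: 19.05. small lizards: 38 > 19.05 → include.
Rate on top 4: 24.88. shrews: 9.51 < 24.88 → exclude; stop.
Optimal diet: mice, large insects, fledglings, small lizards — 4 of 5 types.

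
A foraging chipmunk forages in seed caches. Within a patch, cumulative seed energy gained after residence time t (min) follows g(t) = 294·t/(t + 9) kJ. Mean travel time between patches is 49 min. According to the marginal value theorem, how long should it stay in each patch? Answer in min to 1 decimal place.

21.0 min

Maximise g(t)/(T+t): set derivative to zero → g'(t)(T+t) = g(t).
g'(t) = 294·9/(t + 9)². Setting 294·9/(t+9)² = 294t/[(t+9)(49+t)] gives 9(49+t) = t(t+9), so t² = 9×49 = 441.
t* = √441 = 21 min.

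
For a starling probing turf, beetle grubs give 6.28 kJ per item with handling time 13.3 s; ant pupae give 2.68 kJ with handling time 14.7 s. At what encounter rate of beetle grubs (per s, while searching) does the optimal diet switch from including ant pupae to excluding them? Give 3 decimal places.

0.047 per s

Drop ant pupae once their profitability E₂/h₂ falls below the rate achievable on beetle grubs alone: E₂/h₂ = λE₁/(1 + λh₁).
Solve for λ: λE₁h₂ = E₂(1 + λh₁) → λ(E₁h₂ − E₂h₁) = E₂ → λ = E₂/(E₁h₂ − E₂h₁).
λ = 2.68/(6.28×14.7 − 2.68×13.3) = 2.68/56.67 = 0.04729 per s.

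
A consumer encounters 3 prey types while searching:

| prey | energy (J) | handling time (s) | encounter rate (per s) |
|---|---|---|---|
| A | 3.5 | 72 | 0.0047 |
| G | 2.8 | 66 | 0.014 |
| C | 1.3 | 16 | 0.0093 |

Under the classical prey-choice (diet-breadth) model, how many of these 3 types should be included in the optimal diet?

3

Rank by E/h (J/s): C 0.0813, A 0.0486, G 0.0424. Include each in turn until the next type's E/h falls below the running intake rate.
Rate on top 1: 0.01052. A: 0.0486 > 0.01052 → include.
Rate on top 2: 0.01919. G: 0.0424 > 0.01919 → include.
Optimal diet: C, A, G — 3 of 3 types.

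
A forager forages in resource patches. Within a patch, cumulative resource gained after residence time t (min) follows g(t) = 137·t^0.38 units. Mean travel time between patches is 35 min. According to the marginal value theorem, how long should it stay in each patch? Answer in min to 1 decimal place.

Maximise g(t)/(T+t): set derivative to zero → g'(t)(T+t) = g(t).
g'(t) = 0.38·137·t^-0.62. Setting 0.38·137·t^-0.62 = 137·t^0.38/(35+t) gives 0.38(35+t) = t, so 0.62·t = 0.38×35.
t* = 0.38×35/0.62 = 21.45 min.

21.5 min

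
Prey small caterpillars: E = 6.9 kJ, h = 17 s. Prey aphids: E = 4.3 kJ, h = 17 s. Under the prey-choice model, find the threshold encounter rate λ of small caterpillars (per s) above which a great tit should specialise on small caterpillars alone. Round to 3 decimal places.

0.097 per s

The zero-one rule: include aphids iff E₂/h₂ > λE₁/(1+λh₁). Equality gives the switch point.
λE₁h₂ = E₂ + λE₂h₁ ⇒ λ = E₂/(E₁h₂ − E₂h₁) = 4.3/(117.3 − 73.1) = 0.09729 per s.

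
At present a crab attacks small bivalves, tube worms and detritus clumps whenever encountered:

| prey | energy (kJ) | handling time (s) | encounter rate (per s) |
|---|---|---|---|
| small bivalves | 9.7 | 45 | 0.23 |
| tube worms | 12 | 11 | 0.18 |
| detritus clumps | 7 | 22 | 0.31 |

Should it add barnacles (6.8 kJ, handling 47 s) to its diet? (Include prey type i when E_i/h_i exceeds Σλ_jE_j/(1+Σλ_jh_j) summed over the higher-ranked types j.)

No

On small bivalves, tube worms and detritus clumps alone, R = ΣλE/(1+Σλh) = 6.561/20.15 = 0.3256 kJ/s.
barnacles: E/h = 6.8/47 = 0.1447 kJ/s.
0.1447 < 0.3256, so adding barnacles would lower the average — exclude it.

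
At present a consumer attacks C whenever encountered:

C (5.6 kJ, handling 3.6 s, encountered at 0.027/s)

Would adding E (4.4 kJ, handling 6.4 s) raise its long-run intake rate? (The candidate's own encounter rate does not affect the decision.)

Yes

Intake rate on the current diet: R = (0.027×5.6) / (1 + 0.027×3.6) = 0.1512/1.097 = 0.1378 kJ/s.
Profitability of E: 4.4/6.4 = 0.6875 kJ/s.
Since 0.6875 > R, including E increases the long-run rate.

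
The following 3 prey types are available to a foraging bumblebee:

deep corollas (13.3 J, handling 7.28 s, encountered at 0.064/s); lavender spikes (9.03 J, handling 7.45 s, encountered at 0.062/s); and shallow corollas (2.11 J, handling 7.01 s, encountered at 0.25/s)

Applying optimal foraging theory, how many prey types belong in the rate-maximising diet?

Rank by E/h (J/s): deep corollas 1.83, lavender spikes 1.21, shallow corollas 0.301. Include each in turn until the next type's E/h falls below the running intake rate.
Rate on top 1: 0.5807. lavender spikes: 1.21 > 0.5807 → include.
Rate on top 2: 0.7319. shallow corollas: 0.301 < 0.7319 → exclude; stop.
Optimal diet: deep corollas, lavender spikes — 2 of 3 types.

2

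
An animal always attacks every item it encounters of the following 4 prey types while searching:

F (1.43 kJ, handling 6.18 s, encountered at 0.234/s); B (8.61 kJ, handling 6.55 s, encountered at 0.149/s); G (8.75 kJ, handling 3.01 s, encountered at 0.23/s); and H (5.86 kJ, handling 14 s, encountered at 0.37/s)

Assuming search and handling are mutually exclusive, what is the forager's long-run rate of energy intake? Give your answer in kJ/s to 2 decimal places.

R = (0.234×1.43 + 0.149×8.61 + 0.23×8.75 + 0.37×5.86) / (1 + 0.234×6.18 + 0.149×6.55 + 0.23×3.01 + 0.37×14) = 5.798/9.294 = 0.6238 kJ/s.

0.62 kJ/s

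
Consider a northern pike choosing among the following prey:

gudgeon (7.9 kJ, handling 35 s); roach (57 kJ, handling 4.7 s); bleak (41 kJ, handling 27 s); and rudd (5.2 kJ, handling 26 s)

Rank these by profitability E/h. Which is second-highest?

bleak

In descending order of E/h:
roach: 57/4.7 = 12.1 kJ/s
bleak: 41/27 = 1.52 kJ/s
gudgeon: 7.9/35 = 0.226 kJ/s
rudd: 5.2/26 = 0.2 kJ/s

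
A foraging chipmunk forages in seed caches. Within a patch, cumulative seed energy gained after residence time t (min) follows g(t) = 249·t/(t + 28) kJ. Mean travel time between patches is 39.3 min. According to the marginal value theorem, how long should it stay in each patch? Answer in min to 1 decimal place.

Optimal t* satisfies g'(t*) = g(t*)/(T + t*).
g'(t) = 249·28/(t + 28)². Setting 249·28/(t+28)² = 249t/[(t+28)(39.3+t)] gives 28(39.3+t) = t(t+28), so t² = 28×39.3 = 1100.
t* = √1100 = 33.17 min.

33.2 min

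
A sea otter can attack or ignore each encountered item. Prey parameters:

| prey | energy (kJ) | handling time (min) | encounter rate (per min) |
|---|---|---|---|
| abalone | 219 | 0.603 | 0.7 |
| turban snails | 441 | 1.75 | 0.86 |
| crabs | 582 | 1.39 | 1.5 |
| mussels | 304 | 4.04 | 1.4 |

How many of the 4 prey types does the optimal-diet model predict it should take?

2

E/h in descending order: crabs 419, abalone 363, turban snails 252, mussels 75.2 kJ/min. The optimal diet is the largest prefix of this list for which every included type satisfies E_i/h_i > R on the types above it.
Rate on top 1: 283. abalone: 363 > 283 → include.
Rate on top 2: 292.6. turban snails: 252 < 292.6 → exclude; stop.
Optimal diet: crabs, abalone — 2 of 4 types.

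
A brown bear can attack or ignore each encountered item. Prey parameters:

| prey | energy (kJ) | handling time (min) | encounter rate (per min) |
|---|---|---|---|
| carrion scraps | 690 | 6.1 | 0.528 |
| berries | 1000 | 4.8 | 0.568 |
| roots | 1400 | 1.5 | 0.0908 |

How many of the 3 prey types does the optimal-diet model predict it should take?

2

Profitabilities (E/h, kJ/min): roots 933, berries 208, carrion scraps 113. Add prey in this order while the next type's profitability exceeds the intake rate on those already taken.
Rate on top 1: 111.9. berries: 208 > 111.9 → include.
Rate on top 2: 180. carrion scraps: 113 < 180 → exclude; stop.
Optimal diet: roots, berries — 2 of 3 types.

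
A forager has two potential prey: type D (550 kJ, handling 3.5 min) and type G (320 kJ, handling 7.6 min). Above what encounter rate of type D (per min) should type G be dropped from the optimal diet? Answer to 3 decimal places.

The zero-one rule: include type G iff E₂/h₂ > λE₁/(1+λh₁). Equality gives the switch point.
λE₁h₂ = E₂ + λE₂h₁ ⇒ λ = E₂/(E₁h₂ − E₂h₁) = 320/(4180 − 1120) = 0.1046 per min.

0.105 per min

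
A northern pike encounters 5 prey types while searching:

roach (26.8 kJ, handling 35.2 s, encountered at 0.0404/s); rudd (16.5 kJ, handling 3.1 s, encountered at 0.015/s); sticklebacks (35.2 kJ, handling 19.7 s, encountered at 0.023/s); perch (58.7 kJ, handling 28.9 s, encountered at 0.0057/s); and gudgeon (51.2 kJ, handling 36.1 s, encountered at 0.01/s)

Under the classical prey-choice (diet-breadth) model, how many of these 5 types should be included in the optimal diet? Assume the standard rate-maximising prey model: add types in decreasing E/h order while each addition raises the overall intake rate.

4

E/h in descending order: rudd 5.32, perch 2.03, sticklebacks 1.79, gudgeon 1.42, roach 0.761 kJ/s. The optimal diet is the largest prefix of this list for which every included type satisfies E_i/h_i > R on the types above it.
Rate on top 1: 0.2365. perch: 2.03 > 0.2365 → include.
Rate on top 2: 0.4806. sticklebacks: 1.79 > 0.4806 → include.
Rate on top 3: 0.8362. gudgeon: 1.42 > 0.8362 → include.
Rate on top 4: 0.9399. roach: 0.761 < 0.9399 → exclude; stop.
Optimal diet: rudd, perch, sticklebacks, gudgeon — 4 of 5 types.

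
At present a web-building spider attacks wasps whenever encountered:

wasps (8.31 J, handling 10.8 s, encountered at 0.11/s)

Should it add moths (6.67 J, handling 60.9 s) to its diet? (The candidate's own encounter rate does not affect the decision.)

No

Current rate: (0.11×8.31)/(1 + 0.11×10.8) = 0.4178 J/s.
Profitability of moths: 6.67/60.9 = 0.1095 J/s.
Since 0.1095 < R, time spent handling moths is better spent searching.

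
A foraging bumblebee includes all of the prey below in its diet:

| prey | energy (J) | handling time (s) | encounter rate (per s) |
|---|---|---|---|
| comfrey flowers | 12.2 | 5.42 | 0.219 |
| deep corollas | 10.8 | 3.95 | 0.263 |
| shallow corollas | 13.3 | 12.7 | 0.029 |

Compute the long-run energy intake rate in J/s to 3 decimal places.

R = Σλ_iE_i / (1 + Σλ_ih_i)
Numerator: 0.219×12.2 + 0.263×10.8 + 0.029×13.3 = 5.898
Denominator: 1 + 0.219×5.42 + 0.263×3.95 + 0.029×12.7 = 3.594
R = 5.898/3.594 = 1.641 J/s

1.641 J/s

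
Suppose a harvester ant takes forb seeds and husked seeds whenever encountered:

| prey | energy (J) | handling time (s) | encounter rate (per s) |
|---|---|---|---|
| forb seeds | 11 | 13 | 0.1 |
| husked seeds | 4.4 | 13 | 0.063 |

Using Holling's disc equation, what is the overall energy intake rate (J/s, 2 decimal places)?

0.44 J/s

R = (0.1×11 + 0.063×4.4) / (1 + 0.1×13 + 0.063×13) = 1.377/3.119 = 0.4416 J/s.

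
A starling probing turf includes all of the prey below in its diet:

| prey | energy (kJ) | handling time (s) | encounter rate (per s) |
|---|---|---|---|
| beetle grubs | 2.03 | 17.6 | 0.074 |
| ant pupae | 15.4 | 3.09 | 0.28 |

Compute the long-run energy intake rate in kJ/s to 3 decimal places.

Energy encountered per unit search time: 0.074×2.03 + 0.28×15.4 = 4.462 kJ/s.
Handling time per unit search time: 0.074×17.6 + 0.28×3.09 = 2.168.
Rate = 4.462/(1 + 2.168) = 1.409 kJ/s.

1.409 kJ/s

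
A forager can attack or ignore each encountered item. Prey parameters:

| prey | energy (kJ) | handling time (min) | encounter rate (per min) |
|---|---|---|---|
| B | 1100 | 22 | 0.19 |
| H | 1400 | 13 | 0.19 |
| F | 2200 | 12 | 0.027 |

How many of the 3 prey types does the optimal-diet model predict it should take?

2

Rank by E/h (kJ/min): F 183, H 108, B 50. Include each in turn until the next type's E/h falls below the running intake rate.
Rate on top 1: 44.86. H: 108 > 44.86 → include.
Rate on top 2: 85.77. B: 50 < 85.77 → exclude; stop.
Optimal diet: F, H — 2 of 3 types.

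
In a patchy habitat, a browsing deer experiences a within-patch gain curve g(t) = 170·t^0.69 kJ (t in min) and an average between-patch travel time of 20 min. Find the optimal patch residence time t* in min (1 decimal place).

44.5 min

By the marginal value theorem, leave when the instantaneous gain rate g'(t) equals the habitat-wide average g(t)/(T + t).
g'(t) = 0.69·170·t^-0.31. Setting 0.69·170·t^-0.31 = 170·t^0.69/(20+t) gives 0.69(20+t) = t, so 0.31·t = 0.69×20.
t* = 0.69×20/0.31 = 44.52 min.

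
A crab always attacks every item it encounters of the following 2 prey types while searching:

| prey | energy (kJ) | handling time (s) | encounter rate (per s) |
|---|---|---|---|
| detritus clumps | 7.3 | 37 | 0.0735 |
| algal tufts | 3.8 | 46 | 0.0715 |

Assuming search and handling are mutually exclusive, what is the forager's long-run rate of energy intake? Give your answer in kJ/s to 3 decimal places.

Energy encountered per unit search time: 0.0735×7.3 + 0.0715×3.8 = 0.8082 kJ/s.
Handling time per unit search time: 0.0735×37 + 0.0715×46 = 6.008.
Rate = 0.8082/(1 + 6.008) = 0.1153 kJ/s.

0.115 kJ/s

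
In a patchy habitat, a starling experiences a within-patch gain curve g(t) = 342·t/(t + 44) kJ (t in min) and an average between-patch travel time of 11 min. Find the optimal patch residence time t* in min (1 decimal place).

22.0 min

Maximise g(t)/(T+t): set derivative to zero → g'(t)(T+t) = g(t).
g'(t) = 342·44/(t + 44)². Setting 342·44/(t+44)² = 342t/[(t+44)(11+t)] gives 44(11+t) = t(t+44), so t² = 44×11 = 484.
t* = √484 = 22 min.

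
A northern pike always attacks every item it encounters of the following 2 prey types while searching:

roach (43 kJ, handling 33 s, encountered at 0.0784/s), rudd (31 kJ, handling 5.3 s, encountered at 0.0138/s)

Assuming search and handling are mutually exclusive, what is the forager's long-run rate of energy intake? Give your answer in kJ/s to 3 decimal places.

1.038 kJ/s

R = Σλ_iE_i / (1 + Σλ_ih_i)
Numerator: 0.0784×43 + 0.0138×31 = 3.799
Denominator: 1 + 0.0784×33 + 0.0138×5.3 = 3.66
R = 3.799/3.66 = 1.038 kJ/s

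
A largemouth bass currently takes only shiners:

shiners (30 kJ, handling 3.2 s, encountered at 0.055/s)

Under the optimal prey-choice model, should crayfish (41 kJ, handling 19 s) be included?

On shiners alone, R = ΣλE/(1+Σλh) = 1.65/1.176 = 1.403 kJ/s.
Profitability of crayfish: 41/19 = 2.158 kJ/s.
2.158 > 1.403, so adding crayfish raises the average — include it.

Yes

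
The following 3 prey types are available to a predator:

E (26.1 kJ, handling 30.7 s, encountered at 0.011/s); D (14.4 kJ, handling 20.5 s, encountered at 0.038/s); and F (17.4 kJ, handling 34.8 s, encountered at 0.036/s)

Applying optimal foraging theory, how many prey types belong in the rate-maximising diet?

Profitabilities (E/h, kJ/s): E 0.85, D 0.702, F 0.5. Add prey in this order while the next type's profitability exceeds the intake rate on those already taken.
Rate on top 1: 0.2146. D: 0.702 > 0.2146 → include.
Rate on top 2: 0.3942. F: 0.5 > 0.3942 → include.
Optimal diet: E, D, F — 3 of 3 types.

3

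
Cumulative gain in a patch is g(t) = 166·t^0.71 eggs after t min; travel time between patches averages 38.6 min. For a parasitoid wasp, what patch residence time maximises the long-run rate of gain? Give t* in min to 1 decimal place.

94.5 min

Optimal t* satisfies g'(t*) = g(t*)/(T + t*).
g'(t) = 0.71·166·t^-0.29. Setting 0.71·166·t^-0.29 = 166·t^0.71/(38.6+t) gives 0.71(38.6+t) = t, so 0.29·t = 0.71×38.6.
t* = 0.71×38.6/0.29 = 94.5 min.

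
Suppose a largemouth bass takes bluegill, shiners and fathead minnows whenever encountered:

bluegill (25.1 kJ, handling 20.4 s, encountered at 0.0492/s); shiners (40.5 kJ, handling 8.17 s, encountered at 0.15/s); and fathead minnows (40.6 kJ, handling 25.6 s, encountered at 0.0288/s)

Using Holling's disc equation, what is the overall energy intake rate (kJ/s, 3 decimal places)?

2.138 kJ/s

R = (0.0492×25.1 + 0.15×40.5 + 0.0288×40.6) / (1 + 0.0492×20.4 + 0.15×8.17 + 0.0288×25.6) = 8.479/3.966 = 2.138 kJ/s.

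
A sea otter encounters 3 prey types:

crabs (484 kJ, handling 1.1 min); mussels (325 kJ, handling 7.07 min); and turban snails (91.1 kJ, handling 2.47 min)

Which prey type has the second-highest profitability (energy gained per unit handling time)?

Profitability E/h (kJ/min): crabs = 484/1.1 = 440, mussels = 325/7.07 = 46, turban snails = 91.1/2.47 = 36.9.
Ranked: crabs > mussels > turban snails.

mussels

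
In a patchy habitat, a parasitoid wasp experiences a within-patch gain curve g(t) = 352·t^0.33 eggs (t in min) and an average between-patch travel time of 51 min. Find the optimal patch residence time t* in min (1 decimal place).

By the marginal value theorem, leave when the instantaneous gain rate g'(t) equals the habitat-wide average g(t)/(T + t).
g'(t) = 0.33·352·t^-0.67. Setting 0.33·352·t^-0.67 = 352·t^0.33/(51+t) gives 0.33(51+t) = t, so 0.67·t = 0.33×51.
t* = 0.33×51/0.67 = 25.12 min.

25.1 min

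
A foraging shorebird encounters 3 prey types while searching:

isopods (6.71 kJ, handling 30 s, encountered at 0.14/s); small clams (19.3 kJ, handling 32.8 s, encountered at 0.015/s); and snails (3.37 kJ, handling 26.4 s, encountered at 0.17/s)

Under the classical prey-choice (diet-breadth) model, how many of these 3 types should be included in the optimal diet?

2

Profitabilities (E/h, kJ/s): small clams 0.588, isopods 0.224, snails 0.128. Add prey in this order while the next type's profitability exceeds the intake rate on those already taken.
Rate on top 1: 0.194. isopods: 0.224 > 0.194 → include.
Rate on top 2: 0.2159. snails: 0.128 < 0.2159 → exclude; stop.
Optimal diet: small clams, isopods — 2 of 3 types.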